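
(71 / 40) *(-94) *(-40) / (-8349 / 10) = -66740 / 8349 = -7.99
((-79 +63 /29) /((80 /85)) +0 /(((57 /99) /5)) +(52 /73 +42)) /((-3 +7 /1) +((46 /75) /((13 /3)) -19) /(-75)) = -2677585625 /292510124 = -9.15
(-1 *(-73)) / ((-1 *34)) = -73 / 34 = -2.15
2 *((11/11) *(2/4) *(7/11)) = 7/11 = 0.64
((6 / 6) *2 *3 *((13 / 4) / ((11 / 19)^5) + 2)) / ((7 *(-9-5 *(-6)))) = 33477695 / 15782998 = 2.12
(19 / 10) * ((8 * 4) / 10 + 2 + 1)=589 / 50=11.78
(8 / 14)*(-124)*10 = -4960 / 7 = -708.57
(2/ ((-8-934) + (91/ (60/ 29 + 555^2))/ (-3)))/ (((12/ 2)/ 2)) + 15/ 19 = 19911649995/ 25244053049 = 0.79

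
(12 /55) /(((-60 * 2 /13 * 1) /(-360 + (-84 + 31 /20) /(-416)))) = 272141 /32000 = 8.50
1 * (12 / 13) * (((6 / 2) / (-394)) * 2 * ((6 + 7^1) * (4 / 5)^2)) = -576 / 4925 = -0.12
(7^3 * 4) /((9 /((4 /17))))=5488 /153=35.87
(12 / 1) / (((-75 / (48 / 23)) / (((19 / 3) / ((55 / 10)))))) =-2432 / 6325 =-0.38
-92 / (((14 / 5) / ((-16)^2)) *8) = -7360 / 7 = -1051.43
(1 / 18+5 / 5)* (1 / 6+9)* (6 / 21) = 1045 / 378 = 2.76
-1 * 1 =-1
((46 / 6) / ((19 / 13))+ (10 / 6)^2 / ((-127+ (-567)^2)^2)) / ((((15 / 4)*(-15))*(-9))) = 92636360934943 / 8940260836840275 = 0.01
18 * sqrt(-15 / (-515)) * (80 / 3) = 81.92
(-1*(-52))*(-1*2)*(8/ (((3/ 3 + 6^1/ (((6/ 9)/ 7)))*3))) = -13/ 3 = -4.33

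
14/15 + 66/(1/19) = 18824/15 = 1254.93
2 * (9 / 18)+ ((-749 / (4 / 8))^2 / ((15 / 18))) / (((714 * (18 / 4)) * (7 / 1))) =120.73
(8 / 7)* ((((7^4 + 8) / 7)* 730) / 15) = 937904 / 49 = 19140.90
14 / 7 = 2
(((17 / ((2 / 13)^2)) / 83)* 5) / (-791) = -14365 / 262612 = -0.05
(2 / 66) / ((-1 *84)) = -1 / 2772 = -0.00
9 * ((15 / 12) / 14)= 45 / 56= 0.80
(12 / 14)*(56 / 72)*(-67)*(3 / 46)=-67 / 23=-2.91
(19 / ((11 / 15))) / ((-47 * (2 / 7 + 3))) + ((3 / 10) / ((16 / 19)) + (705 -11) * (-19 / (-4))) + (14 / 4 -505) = 5318013787 / 1902560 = 2795.19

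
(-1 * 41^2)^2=2825761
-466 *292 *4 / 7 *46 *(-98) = 350521472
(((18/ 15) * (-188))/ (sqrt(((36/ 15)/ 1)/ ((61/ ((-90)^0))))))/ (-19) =188 * sqrt(915)/ 95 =59.86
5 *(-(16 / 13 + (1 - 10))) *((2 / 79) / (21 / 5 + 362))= 5050 / 1880437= 0.00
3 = 3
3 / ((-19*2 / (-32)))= 48 / 19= 2.53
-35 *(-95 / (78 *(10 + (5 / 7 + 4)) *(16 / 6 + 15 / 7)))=162925 / 270478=0.60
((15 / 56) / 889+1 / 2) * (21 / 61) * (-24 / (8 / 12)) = -672489 / 108458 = -6.20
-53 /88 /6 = -53 /528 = -0.10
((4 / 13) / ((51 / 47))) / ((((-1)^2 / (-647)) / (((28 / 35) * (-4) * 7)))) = 13623232 / 3315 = 4109.57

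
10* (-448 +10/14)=-31310/7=-4472.86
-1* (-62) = 62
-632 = -632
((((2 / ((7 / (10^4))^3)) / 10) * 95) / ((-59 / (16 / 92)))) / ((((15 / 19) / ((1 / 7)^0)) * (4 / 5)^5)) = -881347656250000 / 1396353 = -631178259.54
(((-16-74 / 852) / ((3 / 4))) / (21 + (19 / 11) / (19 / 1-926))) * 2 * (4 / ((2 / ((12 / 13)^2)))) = -4375832384 / 1256883251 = -3.48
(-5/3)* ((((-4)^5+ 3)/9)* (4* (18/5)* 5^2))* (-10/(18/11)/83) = -11231000/2241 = -5011.60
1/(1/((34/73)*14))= 6.52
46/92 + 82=165/2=82.50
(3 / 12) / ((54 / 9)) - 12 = -287 / 24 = -11.96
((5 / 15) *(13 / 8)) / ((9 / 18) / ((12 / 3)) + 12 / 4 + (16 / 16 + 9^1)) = 13 / 315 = 0.04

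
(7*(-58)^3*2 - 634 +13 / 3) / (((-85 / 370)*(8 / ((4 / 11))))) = 303273941 / 561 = 540595.26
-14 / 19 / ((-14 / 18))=18 / 19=0.95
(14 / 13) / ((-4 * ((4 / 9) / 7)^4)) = -110270727 / 6656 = -16567.12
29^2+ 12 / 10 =4211 / 5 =842.20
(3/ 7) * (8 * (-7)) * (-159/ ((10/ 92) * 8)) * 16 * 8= 2808576/ 5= 561715.20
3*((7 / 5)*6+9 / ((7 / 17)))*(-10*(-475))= 3018150 / 7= 431164.29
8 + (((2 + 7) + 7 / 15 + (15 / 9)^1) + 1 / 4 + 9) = 1703 / 60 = 28.38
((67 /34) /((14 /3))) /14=201 /6664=0.03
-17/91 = -0.19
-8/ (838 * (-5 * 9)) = 4/ 18855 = 0.00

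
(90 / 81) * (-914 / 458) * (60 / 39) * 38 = -3473200 / 26793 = -129.63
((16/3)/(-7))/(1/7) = -5.33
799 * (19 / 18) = 15181 / 18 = 843.39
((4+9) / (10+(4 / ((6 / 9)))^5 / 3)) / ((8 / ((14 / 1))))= 91 / 10408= 0.01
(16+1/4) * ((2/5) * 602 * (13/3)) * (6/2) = 50869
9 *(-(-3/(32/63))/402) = 567/4288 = 0.13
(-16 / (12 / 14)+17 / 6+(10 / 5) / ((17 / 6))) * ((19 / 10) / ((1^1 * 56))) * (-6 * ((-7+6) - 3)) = -29317 / 2380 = -12.32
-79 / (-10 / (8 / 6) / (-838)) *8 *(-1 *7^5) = 17802512224 / 15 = 1186834148.27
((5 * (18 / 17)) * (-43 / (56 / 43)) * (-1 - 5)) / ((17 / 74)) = 9235755 / 2023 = 4565.38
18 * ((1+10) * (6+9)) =2970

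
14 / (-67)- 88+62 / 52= -151583 / 1742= -87.02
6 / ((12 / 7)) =7 / 2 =3.50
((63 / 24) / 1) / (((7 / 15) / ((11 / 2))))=495 / 16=30.94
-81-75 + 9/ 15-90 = -1227/ 5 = -245.40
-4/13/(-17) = 4/221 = 0.02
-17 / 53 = -0.32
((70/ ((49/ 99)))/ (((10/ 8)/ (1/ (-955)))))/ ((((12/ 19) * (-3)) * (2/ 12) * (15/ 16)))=13376/ 33425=0.40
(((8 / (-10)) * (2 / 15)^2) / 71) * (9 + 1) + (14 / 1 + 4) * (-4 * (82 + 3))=-97767032 / 15975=-6120.00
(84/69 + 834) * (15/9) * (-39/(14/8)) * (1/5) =-998920/161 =-6204.47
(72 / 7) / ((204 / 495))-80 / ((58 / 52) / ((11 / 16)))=-84040 / 3451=-24.35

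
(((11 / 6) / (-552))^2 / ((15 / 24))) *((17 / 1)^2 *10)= 34969 / 685584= 0.05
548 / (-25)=-548 / 25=-21.92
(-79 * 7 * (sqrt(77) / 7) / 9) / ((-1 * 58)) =1.33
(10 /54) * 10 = 50 /27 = 1.85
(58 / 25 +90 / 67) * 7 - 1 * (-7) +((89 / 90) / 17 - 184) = -77548223 / 512550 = -151.30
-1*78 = -78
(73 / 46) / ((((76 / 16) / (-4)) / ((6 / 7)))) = -3504 / 3059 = -1.15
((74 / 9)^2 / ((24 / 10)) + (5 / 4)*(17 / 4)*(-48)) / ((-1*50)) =5512 / 1215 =4.54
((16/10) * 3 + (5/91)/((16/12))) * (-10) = -48.41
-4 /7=-0.57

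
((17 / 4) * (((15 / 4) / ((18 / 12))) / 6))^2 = 3.14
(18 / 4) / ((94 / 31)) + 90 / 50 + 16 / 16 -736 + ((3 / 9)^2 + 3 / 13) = -80436521 / 109980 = -731.37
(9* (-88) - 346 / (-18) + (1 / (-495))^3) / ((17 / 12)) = -545.49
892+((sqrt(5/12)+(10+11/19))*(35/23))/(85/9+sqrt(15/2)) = -113967*sqrt(30)/1156739 - 2835*sqrt(2)/121762+1785*sqrt(15)/60881+1033963898/1156739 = 893.40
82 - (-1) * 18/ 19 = 1576/ 19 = 82.95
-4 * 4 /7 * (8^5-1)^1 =-74896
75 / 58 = 1.29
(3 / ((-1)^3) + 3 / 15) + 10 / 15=-32 / 15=-2.13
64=64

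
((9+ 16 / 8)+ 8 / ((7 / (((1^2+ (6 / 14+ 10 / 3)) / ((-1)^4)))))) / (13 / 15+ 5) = 2.80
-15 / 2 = -7.50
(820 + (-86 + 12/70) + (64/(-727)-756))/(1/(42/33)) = -1115336/39985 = -27.89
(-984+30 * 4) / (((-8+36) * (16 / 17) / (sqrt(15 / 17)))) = -27 * sqrt(255) / 14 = -30.80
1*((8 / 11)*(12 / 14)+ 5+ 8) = 1049 / 77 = 13.62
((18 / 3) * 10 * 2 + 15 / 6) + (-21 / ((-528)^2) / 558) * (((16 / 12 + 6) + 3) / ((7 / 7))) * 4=153679673 / 1254528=122.50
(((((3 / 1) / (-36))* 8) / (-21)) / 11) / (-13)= -2 / 9009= -0.00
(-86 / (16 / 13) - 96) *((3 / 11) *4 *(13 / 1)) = -51753 / 22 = -2352.41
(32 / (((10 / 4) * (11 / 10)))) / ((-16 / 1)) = -8 / 11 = -0.73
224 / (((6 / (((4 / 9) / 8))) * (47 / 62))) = 3472 / 1269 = 2.74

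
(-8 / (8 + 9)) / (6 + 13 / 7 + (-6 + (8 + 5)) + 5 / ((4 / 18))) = -112 / 8891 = -0.01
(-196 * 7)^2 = 1882384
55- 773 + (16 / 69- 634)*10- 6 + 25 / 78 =-12668081 / 1794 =-7061.36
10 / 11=0.91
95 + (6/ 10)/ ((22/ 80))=1069/ 11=97.18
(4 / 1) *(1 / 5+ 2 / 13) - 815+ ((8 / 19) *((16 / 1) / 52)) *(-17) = -1007497 / 1235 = -815.79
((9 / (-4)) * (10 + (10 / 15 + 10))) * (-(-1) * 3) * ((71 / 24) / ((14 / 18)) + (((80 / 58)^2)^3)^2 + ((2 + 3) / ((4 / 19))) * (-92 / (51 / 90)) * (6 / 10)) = 315591.93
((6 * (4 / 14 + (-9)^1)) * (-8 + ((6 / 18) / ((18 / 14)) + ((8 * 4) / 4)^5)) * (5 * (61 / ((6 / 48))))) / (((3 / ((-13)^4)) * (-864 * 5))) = 13429076054641 / 1458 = 9210614577.94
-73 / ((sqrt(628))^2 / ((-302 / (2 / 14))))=77161 / 314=245.74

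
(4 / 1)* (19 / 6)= 38 / 3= 12.67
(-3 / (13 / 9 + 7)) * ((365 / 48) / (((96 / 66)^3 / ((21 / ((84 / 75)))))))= -16.46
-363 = -363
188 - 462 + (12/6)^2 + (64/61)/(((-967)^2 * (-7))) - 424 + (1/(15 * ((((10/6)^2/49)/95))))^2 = 2941557412078297/249551876875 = 11787.36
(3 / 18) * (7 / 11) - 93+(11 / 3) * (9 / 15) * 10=-4679 / 66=-70.89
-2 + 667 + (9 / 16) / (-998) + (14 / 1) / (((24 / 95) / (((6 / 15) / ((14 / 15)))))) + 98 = 12562815 / 15968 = 786.75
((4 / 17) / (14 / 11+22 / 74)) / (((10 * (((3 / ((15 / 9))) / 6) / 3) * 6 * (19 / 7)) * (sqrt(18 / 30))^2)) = 28490 / 1857573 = 0.02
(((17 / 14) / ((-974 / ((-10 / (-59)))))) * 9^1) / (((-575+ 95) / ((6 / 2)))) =153 / 12872384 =0.00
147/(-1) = -147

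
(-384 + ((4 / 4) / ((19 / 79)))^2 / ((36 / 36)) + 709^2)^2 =32882548328069764 / 130321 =252319644018.00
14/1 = 14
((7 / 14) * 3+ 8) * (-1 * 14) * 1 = -133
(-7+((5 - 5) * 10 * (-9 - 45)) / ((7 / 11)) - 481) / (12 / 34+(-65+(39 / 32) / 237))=20972288 / 2778051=7.55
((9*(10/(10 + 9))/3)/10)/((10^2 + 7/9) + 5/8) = 216/138719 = 0.00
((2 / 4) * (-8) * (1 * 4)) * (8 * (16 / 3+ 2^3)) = -5120 / 3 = -1706.67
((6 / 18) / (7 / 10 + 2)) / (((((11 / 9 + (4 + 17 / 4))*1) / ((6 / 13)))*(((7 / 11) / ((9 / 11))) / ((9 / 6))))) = 360 / 31031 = 0.01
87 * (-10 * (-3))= 2610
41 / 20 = 2.05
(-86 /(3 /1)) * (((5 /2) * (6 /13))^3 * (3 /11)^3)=-2612250 /2924207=-0.89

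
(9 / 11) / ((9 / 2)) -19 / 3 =-203 / 33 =-6.15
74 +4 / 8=149 / 2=74.50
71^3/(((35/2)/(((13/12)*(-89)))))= -414103027/210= -1971919.18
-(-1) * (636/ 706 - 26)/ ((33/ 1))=-8860/ 11649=-0.76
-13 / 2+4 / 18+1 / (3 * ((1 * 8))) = -449 / 72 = -6.24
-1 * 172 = -172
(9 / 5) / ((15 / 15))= 9 / 5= 1.80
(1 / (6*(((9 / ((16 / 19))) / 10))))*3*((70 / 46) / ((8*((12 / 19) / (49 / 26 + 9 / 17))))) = 186725 / 548964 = 0.34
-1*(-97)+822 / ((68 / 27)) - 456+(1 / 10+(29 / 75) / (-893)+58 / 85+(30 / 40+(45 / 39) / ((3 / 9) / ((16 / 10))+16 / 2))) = -360930766847 / 11663562300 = -30.95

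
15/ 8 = 1.88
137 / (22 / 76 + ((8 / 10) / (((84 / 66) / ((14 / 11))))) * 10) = 5206 / 315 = 16.53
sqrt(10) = 3.16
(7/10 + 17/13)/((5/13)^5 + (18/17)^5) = 364972821993/243455318810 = 1.50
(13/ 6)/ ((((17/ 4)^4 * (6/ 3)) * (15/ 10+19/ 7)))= 11648/ 14783217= 0.00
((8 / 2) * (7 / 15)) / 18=14 / 135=0.10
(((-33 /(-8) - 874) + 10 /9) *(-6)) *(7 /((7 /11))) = 688061 /12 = 57338.42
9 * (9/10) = 81/10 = 8.10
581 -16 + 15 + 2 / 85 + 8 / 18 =444058 / 765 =580.47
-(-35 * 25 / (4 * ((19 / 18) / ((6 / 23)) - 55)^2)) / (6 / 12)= 0.17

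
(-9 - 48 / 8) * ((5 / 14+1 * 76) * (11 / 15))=-11759 / 14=-839.93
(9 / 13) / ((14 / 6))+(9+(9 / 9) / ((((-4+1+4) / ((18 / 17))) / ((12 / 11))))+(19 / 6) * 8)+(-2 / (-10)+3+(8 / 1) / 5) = 10359554 / 255255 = 40.59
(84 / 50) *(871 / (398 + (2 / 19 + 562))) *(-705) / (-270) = 3.98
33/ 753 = 11/ 251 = 0.04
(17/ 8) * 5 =10.62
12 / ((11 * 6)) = 0.18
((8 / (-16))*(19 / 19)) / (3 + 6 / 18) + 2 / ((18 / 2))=13 / 180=0.07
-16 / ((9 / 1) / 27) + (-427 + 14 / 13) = -6161 / 13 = -473.92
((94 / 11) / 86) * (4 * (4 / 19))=752 / 8987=0.08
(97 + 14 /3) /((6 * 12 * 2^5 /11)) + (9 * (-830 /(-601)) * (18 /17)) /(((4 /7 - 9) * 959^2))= 265708583884375 /547417035986688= 0.49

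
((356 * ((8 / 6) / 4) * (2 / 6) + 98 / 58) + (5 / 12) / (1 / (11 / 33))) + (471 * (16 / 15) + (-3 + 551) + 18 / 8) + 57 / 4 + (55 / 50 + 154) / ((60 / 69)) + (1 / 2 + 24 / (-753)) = 16864067333 / 13102200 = 1287.12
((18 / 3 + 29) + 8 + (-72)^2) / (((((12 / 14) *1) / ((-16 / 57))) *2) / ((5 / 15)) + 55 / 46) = -3366188 / 11029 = -305.21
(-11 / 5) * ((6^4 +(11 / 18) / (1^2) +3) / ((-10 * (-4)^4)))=257323 / 230400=1.12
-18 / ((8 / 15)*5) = -27 / 4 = -6.75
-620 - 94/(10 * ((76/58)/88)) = -1251.28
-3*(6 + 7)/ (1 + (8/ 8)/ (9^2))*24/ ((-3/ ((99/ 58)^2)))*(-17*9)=-4737087927/ 34481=-137382.56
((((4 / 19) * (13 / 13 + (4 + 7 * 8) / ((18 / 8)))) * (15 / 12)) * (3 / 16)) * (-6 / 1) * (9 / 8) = -11205 / 1216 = -9.21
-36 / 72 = -1 / 2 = -0.50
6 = 6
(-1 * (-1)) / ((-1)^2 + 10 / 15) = 3 / 5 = 0.60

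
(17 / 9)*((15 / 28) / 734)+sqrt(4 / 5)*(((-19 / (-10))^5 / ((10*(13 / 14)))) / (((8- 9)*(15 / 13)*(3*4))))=85 / 61656- 17332693*sqrt(5) / 225000000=-0.17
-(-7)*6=42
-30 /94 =-15 /47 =-0.32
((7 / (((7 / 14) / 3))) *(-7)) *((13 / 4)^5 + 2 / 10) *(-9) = 2457457947 / 2560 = 959944.51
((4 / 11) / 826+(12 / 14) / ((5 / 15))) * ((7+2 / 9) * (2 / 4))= 379730 / 40887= 9.29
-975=-975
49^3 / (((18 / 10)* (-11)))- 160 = -604085 / 99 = -6101.87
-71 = -71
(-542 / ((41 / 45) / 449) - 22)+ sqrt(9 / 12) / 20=-10952012 / 41+ sqrt(3) / 40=-267122.20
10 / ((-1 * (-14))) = 5 / 7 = 0.71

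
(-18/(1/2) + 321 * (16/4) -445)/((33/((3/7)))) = 73/7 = 10.43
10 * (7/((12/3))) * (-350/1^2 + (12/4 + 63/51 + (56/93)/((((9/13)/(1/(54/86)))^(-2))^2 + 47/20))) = -6749589099599656205/1115535879133309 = -6050.54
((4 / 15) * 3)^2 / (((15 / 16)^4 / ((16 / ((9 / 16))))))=268435456 / 11390625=23.57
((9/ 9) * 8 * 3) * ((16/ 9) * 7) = 896/ 3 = 298.67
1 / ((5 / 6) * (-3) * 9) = -2 / 45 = -0.04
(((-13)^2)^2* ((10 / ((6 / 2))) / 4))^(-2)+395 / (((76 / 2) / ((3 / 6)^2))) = 8055340875347 / 3099776739800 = 2.60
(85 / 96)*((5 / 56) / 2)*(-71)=-30175 / 10752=-2.81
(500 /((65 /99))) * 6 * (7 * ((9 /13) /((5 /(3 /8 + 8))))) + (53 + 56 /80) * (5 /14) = 175599933 /4732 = 37109.03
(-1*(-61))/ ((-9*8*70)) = -61/ 5040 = -0.01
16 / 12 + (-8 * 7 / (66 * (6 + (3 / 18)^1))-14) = -15634 / 1221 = -12.80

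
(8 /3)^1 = 8 /3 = 2.67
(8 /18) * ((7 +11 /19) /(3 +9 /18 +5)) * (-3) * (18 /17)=-1.26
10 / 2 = 5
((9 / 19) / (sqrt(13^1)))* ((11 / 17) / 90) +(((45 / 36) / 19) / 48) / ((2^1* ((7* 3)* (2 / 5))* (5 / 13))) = 65 / 306432 +11* sqrt(13) / 41990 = 0.00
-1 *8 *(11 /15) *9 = -264 /5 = -52.80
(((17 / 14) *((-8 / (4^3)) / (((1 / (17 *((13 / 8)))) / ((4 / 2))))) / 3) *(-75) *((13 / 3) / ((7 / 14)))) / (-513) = -1221025 / 344736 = -3.54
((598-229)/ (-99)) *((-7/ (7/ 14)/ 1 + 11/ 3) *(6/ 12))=1271/ 66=19.26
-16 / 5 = -3.20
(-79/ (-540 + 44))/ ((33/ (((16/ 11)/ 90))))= 79/ 1012770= 0.00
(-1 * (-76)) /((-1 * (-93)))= 76 /93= 0.82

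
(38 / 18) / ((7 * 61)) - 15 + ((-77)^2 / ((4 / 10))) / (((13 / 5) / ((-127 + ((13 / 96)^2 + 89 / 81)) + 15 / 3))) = -634612494311941 / 920844288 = -689163.74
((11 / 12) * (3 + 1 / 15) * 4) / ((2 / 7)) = 1771 / 45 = 39.36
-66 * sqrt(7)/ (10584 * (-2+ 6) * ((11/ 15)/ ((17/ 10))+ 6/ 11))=-2057 * sqrt(7)/ 1288896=-0.00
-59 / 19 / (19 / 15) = -885 / 361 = -2.45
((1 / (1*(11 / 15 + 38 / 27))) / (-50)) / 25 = -0.00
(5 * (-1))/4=-5/4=-1.25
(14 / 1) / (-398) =-7 / 199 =-0.04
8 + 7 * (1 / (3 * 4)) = 103 / 12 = 8.58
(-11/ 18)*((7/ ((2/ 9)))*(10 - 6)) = -77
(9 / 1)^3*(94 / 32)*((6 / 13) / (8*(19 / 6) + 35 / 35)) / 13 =2.89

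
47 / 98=0.48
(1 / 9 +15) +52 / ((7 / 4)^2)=14152 / 441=32.09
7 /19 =0.37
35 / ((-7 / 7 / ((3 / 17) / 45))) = -7 / 51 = -0.14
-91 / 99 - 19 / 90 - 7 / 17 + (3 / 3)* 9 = 41839 / 5610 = 7.46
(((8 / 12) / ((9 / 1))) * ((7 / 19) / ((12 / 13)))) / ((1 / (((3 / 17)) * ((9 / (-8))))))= -0.01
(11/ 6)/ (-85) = -11/ 510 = -0.02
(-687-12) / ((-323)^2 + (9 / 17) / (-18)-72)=-7922 / 1181579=-0.01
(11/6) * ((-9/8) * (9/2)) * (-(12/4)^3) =8019/32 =250.59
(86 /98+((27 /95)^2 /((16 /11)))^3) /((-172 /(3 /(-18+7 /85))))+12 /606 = 16126195371308618540741 /780687776322751539200000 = 0.02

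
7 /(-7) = -1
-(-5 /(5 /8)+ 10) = -2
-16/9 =-1.78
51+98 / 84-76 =-143 / 6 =-23.83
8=8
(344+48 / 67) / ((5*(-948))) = -5774 / 79395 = -0.07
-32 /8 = -4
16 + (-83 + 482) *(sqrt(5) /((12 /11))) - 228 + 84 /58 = -6106 /29 + 1463 *sqrt(5) /4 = 607.29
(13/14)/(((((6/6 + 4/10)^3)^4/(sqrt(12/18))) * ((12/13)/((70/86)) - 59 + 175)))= 206298828125 * sqrt(6)/4426111455986976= 0.00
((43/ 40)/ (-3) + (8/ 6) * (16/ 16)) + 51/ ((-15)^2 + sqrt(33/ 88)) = 6488961/ 5399960- 34 * sqrt(6)/ 134999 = 1.20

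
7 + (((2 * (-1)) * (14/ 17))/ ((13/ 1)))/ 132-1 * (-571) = 4215347/ 7293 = 578.00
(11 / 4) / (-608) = -11 / 2432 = -0.00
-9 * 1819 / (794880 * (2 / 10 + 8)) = -1819 / 724224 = -0.00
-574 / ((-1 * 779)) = 14 / 19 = 0.74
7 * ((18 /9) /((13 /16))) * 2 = 448 /13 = 34.46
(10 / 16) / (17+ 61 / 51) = 255 / 7424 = 0.03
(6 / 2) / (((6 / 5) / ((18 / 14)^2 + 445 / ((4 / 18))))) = 982035 / 196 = 5010.38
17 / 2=8.50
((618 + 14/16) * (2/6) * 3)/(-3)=-4951/24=-206.29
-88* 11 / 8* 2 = -242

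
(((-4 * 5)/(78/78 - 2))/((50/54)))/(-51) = -36/85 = -0.42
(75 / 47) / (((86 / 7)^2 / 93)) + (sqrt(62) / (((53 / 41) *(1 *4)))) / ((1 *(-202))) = 341775 / 347612 - 41 *sqrt(62) / 42824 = 0.98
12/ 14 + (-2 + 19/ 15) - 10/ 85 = 11/ 1785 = 0.01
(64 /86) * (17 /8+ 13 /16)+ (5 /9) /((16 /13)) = 16331 /6192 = 2.64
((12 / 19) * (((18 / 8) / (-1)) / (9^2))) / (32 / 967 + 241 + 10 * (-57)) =967 / 18132327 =0.00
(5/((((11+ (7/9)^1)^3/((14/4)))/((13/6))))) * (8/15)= 7371/595508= 0.01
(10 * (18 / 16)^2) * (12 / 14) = 1215 / 112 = 10.85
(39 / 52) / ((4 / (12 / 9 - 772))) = -289 / 2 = -144.50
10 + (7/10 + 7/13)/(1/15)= 28.58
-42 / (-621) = 14 / 207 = 0.07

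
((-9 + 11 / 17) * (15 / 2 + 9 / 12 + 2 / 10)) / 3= -11999 / 510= -23.53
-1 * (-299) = 299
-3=-3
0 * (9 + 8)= 0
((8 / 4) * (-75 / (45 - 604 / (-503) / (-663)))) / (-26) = 1923975 / 15006401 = 0.13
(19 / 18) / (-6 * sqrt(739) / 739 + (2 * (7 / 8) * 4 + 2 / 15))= 1425 * sqrt(739) / 8452711 + 7511935 / 50716266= 0.15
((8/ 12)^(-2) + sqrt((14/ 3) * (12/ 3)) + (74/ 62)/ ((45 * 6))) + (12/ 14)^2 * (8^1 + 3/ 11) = 2 * sqrt(42)/ 3 + 10740223/ 1288980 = 12.65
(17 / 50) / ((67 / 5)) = 17 / 670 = 0.03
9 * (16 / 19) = 144 / 19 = 7.58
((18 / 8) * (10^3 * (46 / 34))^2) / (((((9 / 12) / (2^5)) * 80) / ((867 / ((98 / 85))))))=80937000000 / 49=1651775510.20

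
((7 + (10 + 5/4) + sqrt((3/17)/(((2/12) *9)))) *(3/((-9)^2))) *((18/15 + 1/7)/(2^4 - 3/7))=47 *sqrt(34)/250155 + 3431/58860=0.06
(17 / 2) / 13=17 / 26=0.65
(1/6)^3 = 1/216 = 0.00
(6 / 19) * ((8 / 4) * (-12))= -144 / 19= -7.58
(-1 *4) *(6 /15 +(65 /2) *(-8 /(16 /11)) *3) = 10717 /5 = 2143.40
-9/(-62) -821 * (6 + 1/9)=-2799529/558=-5017.08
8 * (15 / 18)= 20 / 3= 6.67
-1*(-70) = 70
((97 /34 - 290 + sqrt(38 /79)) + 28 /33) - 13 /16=-2577109 /8976 + sqrt(3002) /79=-286.42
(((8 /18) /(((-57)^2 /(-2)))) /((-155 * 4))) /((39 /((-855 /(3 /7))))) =-14 /620217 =-0.00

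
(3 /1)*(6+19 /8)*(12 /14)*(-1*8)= -1206 /7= -172.29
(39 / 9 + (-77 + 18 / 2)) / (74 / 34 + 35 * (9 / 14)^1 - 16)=-6494 / 885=-7.34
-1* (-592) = 592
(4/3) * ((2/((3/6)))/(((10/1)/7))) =56/15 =3.73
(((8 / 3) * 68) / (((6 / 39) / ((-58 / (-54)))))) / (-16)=-6409 / 81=-79.12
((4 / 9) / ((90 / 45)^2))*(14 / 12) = 7 / 54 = 0.13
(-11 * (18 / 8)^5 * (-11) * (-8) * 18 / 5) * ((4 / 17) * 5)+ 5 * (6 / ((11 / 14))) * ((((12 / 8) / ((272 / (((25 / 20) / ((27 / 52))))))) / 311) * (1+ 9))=-659955611443 / 2791536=-236413.08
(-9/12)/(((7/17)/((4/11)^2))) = -204/847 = -0.24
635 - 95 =540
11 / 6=1.83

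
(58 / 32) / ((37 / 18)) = 0.88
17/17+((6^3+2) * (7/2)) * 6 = 4579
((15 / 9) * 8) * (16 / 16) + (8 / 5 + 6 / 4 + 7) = 703 / 30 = 23.43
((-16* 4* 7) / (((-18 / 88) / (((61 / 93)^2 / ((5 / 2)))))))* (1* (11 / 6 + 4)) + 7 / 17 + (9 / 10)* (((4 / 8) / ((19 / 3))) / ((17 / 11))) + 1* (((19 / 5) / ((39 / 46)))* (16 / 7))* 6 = 310331046723629 / 137278830780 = 2260.59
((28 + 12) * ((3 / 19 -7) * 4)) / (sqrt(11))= -20800 * sqrt(11) / 209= -330.08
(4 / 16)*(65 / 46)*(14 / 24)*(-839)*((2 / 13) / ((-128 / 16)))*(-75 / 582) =-0.43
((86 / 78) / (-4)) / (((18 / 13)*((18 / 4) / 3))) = -43 / 324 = -0.13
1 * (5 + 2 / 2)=6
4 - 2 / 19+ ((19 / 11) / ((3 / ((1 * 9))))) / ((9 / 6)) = 1536 / 209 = 7.35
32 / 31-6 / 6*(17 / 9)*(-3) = 623 / 93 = 6.70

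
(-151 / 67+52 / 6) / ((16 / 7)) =9023 / 3216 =2.81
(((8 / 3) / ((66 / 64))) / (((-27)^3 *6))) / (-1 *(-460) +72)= -32 / 777498183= -0.00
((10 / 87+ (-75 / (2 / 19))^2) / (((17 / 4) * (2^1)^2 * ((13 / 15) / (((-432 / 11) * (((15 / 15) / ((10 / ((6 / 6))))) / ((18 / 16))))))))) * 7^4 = -20360220499920 / 70499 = -288801550.38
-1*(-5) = 5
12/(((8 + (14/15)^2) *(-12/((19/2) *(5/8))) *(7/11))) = -235125/223552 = -1.05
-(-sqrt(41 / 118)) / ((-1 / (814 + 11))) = -825*sqrt(4838) / 118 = -486.30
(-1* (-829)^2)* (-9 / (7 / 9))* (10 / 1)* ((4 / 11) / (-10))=-222666084 / 77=-2891767.32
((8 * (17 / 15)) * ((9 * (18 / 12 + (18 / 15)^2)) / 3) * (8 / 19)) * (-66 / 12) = -439824 / 2375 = -185.19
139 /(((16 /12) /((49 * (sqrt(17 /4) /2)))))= 20433 * sqrt(17) /16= 5265.46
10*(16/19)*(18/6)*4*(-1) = -1920/19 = -101.05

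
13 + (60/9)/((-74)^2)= 53396/4107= 13.00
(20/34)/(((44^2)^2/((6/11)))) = 15/175223488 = 0.00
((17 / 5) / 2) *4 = 34 / 5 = 6.80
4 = 4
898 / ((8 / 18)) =4041 / 2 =2020.50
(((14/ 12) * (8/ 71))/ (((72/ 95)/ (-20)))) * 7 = -46550/ 1917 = -24.28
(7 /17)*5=35 /17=2.06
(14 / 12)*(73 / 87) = 511 / 522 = 0.98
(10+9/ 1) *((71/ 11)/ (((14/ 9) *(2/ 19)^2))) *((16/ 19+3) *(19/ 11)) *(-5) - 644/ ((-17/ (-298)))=-28496296417/ 115192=-247380.86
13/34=0.38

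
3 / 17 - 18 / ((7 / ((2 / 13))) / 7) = -573 / 221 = -2.59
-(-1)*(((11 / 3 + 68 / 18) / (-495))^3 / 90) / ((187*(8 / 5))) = -300763 / 2380933270386000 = -0.00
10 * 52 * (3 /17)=1560 /17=91.76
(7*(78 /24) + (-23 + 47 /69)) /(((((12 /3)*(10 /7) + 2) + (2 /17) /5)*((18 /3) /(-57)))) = -1345295 /2541408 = -0.53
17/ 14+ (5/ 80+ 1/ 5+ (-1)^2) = 1387/ 560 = 2.48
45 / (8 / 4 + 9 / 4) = 180 / 17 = 10.59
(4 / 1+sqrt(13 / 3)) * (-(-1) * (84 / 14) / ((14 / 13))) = 13 * sqrt(39) / 7+156 / 7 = 33.88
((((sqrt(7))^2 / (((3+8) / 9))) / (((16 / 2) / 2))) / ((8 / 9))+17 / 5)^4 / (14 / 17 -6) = -102831528626321057 / 844371066880000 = -121.78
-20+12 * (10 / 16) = -25 / 2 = -12.50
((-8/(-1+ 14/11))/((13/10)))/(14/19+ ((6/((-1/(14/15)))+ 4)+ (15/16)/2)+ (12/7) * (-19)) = 18726400/27359007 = 0.68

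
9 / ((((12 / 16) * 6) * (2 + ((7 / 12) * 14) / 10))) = 0.71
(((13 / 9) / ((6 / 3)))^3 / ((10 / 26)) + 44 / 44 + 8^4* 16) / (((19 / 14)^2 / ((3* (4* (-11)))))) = -2060152304518 / 438615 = -4696949.04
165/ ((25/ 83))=2739/ 5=547.80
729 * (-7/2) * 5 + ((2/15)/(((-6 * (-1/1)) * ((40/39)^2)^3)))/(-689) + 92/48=-41536261210224199/3256320000000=-12755.58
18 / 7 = 2.57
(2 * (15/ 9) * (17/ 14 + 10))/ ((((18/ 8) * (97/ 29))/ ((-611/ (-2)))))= 27818830/ 18333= 1517.42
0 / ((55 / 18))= 0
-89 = -89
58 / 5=11.60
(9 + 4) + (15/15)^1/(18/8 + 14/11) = 2059/155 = 13.28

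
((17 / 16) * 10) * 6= 255 / 4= 63.75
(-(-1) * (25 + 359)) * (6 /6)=384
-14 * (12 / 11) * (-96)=16128 / 11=1466.18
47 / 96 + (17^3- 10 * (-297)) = 756815 / 96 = 7883.49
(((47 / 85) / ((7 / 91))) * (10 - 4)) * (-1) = -3666 / 85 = -43.13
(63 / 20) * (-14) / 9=-49 / 10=-4.90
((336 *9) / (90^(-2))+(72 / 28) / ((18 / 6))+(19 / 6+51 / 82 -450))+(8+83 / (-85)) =1792590584767 / 73185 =24493961.67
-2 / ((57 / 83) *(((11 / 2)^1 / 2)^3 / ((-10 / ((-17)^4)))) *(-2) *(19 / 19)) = -53120 / 6336487707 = -0.00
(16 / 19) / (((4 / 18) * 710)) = 36 / 6745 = 0.01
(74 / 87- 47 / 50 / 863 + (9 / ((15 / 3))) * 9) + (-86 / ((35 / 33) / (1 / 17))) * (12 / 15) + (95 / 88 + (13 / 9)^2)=348143337551 / 21228702264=16.40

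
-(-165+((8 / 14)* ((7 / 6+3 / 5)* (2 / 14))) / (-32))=1940453 / 11760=165.00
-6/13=-0.46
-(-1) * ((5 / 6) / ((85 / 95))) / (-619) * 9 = -285 / 21046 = -0.01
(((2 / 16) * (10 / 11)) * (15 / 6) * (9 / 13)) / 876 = 0.00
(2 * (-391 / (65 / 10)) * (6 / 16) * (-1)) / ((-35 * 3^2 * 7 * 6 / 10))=-391 / 11466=-0.03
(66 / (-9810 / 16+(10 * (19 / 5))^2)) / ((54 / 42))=1232 / 19941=0.06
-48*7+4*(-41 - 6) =-524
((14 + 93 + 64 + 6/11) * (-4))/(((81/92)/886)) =-205084192/297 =-690519.16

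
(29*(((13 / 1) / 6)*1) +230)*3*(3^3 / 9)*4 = 10542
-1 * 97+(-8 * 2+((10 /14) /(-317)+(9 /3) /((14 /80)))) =-212712 /2219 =-95.86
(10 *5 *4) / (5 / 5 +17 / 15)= 375 / 4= 93.75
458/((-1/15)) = -6870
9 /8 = 1.12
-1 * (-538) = 538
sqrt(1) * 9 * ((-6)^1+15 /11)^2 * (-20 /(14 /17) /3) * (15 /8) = -9948825 /3388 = -2936.49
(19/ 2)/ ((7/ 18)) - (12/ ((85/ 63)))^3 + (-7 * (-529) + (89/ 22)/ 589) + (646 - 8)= 203983446437879/ 55704822250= 3661.86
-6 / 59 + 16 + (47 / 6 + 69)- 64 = 28.73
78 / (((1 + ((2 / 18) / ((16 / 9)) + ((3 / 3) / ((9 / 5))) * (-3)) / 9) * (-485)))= -33696 / 172175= -0.20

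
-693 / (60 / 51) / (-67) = 11781 / 1340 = 8.79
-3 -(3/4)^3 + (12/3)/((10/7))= -199/320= -0.62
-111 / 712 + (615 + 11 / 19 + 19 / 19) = 8338971 / 13528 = 616.42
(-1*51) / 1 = -51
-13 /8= -1.62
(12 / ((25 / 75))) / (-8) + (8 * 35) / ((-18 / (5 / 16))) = -337 / 36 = -9.36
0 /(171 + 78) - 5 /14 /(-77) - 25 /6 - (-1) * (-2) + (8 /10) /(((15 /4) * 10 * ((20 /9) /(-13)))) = -6.29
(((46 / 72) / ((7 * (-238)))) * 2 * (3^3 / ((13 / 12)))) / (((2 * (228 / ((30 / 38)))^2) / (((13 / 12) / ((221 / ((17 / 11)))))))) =-1725 / 1987034521472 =-0.00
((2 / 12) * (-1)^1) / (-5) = 1 / 30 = 0.03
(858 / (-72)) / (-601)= 143 / 7212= 0.02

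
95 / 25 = 19 / 5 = 3.80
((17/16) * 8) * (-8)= -68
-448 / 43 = -10.42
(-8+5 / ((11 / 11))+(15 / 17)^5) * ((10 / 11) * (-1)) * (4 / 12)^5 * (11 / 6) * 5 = 29168300 / 345025251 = 0.08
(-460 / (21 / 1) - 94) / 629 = -2434 / 13209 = -0.18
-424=-424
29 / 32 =0.91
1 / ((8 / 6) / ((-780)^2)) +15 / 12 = 1825205 / 4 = 456301.25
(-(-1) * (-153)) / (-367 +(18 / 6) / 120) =680 / 1631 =0.42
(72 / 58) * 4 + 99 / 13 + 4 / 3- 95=-91708 / 1131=-81.09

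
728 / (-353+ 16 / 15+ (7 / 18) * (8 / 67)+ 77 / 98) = -2.07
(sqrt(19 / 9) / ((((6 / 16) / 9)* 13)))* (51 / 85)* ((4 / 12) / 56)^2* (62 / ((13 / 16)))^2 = 123008* sqrt(19) / 1614795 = 0.33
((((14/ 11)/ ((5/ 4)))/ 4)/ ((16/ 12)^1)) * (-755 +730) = -4.77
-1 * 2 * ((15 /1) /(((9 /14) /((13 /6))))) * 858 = -260260 /3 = -86753.33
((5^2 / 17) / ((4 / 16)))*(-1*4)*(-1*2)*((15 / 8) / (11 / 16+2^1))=32.83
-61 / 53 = -1.15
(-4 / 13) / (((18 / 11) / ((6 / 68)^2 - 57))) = 241571 / 22542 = 10.72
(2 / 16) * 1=1 / 8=0.12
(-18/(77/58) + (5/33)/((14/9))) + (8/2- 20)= -4537/154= -29.46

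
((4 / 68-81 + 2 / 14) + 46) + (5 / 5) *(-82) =-13899 / 119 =-116.80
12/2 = 6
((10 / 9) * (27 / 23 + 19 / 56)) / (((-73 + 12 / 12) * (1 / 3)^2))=-9745 / 46368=-0.21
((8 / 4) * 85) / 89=170 / 89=1.91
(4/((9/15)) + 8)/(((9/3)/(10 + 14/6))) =1628/27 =60.30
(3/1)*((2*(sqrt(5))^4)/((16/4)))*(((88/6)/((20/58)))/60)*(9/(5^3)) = 957/500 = 1.91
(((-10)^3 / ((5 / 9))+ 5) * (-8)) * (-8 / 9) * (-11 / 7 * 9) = 1263680 / 7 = 180525.71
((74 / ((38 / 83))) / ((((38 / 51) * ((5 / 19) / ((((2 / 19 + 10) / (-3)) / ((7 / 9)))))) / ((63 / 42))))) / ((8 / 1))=-8457534 / 12635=-669.37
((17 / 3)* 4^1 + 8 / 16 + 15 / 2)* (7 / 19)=644 / 57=11.30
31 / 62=1 / 2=0.50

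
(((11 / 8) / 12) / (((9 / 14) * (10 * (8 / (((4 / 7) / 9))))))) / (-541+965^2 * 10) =1 / 65825317440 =0.00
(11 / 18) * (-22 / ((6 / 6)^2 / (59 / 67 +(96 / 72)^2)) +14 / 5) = -923384 / 27135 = -34.03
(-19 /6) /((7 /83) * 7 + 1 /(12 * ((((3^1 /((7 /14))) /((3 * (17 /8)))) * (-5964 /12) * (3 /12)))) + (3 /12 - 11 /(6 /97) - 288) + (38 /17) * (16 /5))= 532962920 /77056465091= 0.01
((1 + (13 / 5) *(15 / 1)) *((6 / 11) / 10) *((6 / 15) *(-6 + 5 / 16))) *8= -2184 / 55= -39.71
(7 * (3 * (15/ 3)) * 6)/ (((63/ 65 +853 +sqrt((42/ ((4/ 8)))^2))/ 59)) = 1208025/ 30484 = 39.63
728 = 728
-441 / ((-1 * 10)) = 441 / 10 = 44.10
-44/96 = -11/24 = -0.46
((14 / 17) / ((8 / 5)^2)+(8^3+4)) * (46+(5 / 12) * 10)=84544579 / 3264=25902.14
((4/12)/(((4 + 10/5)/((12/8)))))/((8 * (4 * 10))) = 1/3840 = 0.00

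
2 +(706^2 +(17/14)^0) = 498439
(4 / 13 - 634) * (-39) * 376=9292464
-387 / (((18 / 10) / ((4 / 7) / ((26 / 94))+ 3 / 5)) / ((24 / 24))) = -52159 / 91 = -573.18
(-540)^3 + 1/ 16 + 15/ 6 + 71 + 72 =-157463854.44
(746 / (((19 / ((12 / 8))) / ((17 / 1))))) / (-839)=-19023 / 15941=-1.19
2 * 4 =8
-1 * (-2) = 2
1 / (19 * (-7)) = -1 / 133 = -0.01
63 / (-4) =-63 / 4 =-15.75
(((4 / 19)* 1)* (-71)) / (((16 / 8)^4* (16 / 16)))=-71 / 76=-0.93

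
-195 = -195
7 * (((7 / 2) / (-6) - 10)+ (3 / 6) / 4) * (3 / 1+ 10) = -22841 / 24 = -951.71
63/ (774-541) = 63/ 233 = 0.27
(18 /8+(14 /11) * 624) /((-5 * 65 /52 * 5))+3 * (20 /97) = -3316671 /133375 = -24.87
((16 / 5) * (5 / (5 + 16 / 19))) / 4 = 76 / 111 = 0.68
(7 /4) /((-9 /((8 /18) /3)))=-7 /243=-0.03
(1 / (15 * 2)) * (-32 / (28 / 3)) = -4 / 35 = -0.11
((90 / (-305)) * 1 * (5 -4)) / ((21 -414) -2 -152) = 18 / 33367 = 0.00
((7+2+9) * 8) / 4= 36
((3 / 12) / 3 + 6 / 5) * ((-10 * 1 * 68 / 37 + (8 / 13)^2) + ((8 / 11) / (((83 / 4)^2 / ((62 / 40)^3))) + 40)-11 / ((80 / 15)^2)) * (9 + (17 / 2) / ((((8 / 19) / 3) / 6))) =2278704809844375801 / 220553815040000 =10331.74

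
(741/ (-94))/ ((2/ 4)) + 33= 810/ 47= 17.23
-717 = -717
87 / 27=29 / 9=3.22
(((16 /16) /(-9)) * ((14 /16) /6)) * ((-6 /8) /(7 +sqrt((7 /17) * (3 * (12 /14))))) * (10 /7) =119 /46944- sqrt(34) /15648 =0.00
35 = 35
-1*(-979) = 979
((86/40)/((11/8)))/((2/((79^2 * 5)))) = 268363/11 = 24396.64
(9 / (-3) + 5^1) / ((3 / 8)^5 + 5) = 65536 / 164083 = 0.40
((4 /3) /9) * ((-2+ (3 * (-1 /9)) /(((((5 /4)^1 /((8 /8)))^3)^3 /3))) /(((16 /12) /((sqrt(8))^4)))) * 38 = -10137534208 /17578125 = -576.71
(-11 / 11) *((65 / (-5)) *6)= 78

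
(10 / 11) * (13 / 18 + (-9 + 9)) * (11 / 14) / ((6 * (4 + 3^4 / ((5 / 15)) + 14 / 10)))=325 / 938952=0.00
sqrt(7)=2.65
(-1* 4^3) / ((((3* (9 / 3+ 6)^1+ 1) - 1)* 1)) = -64 / 27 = -2.37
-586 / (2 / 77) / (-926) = 22561 / 926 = 24.36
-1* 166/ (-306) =83/ 153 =0.54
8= 8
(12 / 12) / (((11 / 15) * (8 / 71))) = 1065 / 88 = 12.10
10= 10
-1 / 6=-0.17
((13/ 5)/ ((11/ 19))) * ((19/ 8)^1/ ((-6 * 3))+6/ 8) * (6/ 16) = 21983/ 21120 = 1.04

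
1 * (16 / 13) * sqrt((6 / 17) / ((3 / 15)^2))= 80 * sqrt(102) / 221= 3.66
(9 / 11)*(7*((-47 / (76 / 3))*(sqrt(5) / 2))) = -8883*sqrt(5) / 1672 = -11.88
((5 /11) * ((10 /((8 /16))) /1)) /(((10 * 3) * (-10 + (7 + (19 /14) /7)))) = -196 /1815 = -0.11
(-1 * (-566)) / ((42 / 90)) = 8490 / 7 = 1212.86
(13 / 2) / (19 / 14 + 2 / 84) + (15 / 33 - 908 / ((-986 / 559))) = 5639273 / 10846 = 519.94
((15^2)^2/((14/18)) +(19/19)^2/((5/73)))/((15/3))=2278636/175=13020.78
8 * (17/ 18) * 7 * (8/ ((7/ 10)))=5440/ 9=604.44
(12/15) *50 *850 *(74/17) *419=62012000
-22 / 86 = -11 / 43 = -0.26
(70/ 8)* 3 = 105/ 4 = 26.25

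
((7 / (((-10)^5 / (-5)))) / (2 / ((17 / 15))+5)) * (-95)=-2261 / 460000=-0.00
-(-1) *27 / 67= 27 / 67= 0.40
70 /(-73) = -0.96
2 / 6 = 1 / 3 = 0.33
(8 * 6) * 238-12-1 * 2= 11410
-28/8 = -7/2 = -3.50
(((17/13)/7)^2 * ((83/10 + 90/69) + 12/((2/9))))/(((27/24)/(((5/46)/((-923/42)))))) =-0.01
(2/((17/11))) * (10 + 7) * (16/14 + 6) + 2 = 1114/7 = 159.14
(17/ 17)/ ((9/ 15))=5/ 3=1.67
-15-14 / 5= -89 / 5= -17.80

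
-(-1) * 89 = 89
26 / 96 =13 / 48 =0.27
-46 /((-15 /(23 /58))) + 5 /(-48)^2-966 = -322314283 /334080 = -964.78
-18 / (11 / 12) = -216 / 11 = -19.64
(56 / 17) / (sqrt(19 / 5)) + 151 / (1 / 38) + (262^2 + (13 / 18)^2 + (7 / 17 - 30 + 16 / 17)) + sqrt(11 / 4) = sqrt(11) / 2 + 56*sqrt(95) / 323 + 409541141 / 5508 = 74357.22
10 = 10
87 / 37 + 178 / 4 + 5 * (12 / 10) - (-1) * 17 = 5169 / 74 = 69.85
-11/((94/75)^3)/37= -4640625/30731608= -0.15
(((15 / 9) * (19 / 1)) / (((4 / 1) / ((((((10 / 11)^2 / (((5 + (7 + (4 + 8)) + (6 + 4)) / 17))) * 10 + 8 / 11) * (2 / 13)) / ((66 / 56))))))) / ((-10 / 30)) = -260680 / 17303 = -15.07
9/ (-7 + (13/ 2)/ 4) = -72/ 43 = -1.67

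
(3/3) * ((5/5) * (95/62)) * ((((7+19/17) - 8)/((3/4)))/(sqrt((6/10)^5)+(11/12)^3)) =910404000000/2535151424851 - 85100544000 * sqrt(15)/2535151424851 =0.23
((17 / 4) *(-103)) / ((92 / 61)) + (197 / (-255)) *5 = -5519857 / 18768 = -294.11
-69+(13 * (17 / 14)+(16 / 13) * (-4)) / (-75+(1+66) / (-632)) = -298670025 / 4319497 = -69.14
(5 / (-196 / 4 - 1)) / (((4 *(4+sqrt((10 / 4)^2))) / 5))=-0.02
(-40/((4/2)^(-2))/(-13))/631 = 160/8203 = 0.02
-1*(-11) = 11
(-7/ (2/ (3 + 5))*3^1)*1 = -84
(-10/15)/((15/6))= -4/15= -0.27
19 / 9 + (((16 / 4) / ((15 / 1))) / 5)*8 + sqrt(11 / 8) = sqrt(22) / 4 + 571 / 225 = 3.71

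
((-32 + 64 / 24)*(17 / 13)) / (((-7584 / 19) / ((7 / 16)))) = 24871 / 591552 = 0.04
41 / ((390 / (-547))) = -57.51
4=4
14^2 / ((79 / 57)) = 11172 / 79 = 141.42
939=939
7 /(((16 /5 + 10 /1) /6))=35 /11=3.18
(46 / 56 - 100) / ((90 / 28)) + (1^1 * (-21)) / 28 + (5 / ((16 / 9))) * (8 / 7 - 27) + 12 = -465337 / 5040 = -92.33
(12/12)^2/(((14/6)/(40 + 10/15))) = 122/7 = 17.43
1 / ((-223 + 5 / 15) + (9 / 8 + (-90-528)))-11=-221663 / 20149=-11.00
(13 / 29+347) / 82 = 5038 / 1189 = 4.24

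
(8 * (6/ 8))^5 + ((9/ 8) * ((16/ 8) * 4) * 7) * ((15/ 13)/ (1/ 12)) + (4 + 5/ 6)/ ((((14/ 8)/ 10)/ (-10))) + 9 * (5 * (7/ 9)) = 2295143/ 273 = 8407.12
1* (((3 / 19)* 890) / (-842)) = -0.17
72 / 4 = 18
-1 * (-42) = 42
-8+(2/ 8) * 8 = -6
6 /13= 0.46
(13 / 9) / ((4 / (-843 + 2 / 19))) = -208195 / 684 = -304.38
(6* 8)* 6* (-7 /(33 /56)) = -37632 /11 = -3421.09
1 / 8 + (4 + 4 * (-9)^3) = -23295 / 8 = -2911.88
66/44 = 3/2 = 1.50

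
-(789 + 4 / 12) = -2368 / 3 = -789.33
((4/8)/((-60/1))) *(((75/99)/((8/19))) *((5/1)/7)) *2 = -475/22176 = -0.02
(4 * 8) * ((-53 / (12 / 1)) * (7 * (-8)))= 23744 / 3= 7914.67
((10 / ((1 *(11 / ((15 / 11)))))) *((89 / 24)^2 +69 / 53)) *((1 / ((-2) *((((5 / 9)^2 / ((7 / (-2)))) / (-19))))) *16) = -1650269187 / 51304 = -32166.48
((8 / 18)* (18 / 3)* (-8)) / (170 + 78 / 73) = -584 / 4683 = -0.12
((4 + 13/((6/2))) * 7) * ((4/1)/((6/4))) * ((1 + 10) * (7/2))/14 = 427.78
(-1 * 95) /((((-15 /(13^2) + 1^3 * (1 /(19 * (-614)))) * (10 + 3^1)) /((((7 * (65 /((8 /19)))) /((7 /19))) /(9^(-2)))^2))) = 26023762624565554875 /5605088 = 4642882078669.52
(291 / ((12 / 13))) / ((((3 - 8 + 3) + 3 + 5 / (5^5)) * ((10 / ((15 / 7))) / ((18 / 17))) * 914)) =0.08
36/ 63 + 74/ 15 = 578/ 105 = 5.50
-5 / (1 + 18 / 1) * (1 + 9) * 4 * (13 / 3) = -2600 / 57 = -45.61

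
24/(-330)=-4/55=-0.07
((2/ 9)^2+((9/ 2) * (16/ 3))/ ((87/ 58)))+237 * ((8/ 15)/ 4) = 19298/ 405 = 47.65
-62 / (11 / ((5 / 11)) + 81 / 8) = -2480 / 1373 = -1.81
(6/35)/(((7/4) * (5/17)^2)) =6936/6125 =1.13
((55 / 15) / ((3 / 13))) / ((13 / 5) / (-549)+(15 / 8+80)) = 0.19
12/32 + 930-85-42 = 6427/8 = 803.38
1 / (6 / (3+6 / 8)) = 5 / 8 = 0.62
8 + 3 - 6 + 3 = 8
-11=-11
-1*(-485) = 485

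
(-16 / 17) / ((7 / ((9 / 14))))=-72 / 833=-0.09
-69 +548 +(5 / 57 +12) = 27992 / 57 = 491.09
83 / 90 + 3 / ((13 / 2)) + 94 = 95.38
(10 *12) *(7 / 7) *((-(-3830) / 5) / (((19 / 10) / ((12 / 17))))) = 11030400 / 323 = 34149.85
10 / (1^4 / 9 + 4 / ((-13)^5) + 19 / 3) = 16708185 / 10767479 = 1.55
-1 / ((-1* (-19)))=-1 / 19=-0.05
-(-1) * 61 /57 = 61 /57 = 1.07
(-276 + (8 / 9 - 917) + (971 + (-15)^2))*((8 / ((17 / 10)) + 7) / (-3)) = -6965 / 459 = -15.17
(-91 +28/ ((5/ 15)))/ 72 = -7/ 72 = -0.10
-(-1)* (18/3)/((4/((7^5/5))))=50421/10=5042.10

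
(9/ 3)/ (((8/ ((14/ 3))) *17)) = 7/ 68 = 0.10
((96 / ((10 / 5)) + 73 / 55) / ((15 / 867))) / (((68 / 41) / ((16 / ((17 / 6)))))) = 9707.61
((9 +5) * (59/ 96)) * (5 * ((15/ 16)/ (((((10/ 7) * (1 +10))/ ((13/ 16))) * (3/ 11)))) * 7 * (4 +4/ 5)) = 263081/ 1024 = 256.92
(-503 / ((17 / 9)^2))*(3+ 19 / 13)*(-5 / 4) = 5907735 / 7514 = 786.23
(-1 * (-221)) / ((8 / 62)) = 1712.75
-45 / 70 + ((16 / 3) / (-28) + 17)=97 / 6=16.17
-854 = -854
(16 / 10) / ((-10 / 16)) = -64 / 25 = -2.56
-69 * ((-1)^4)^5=-69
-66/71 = -0.93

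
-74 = -74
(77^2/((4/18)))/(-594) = -539/12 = -44.92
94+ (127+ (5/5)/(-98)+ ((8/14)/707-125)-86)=98887/9898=9.99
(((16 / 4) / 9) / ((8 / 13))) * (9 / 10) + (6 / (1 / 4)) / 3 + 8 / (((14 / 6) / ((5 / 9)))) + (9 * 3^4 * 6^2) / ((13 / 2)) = 22102589 / 5460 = 4048.09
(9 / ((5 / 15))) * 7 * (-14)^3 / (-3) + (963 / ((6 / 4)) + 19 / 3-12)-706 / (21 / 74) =3591431 / 21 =171020.52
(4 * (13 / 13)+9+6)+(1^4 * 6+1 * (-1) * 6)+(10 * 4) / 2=39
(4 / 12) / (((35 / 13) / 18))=78 / 35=2.23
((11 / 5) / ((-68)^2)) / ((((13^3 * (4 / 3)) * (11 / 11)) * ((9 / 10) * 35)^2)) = 11 / 67201308720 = 0.00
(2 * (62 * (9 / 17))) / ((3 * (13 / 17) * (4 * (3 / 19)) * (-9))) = -589 / 117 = -5.03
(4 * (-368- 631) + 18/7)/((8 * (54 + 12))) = -4659/616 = -7.56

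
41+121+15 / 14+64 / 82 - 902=-423697 / 574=-738.15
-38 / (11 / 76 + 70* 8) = -2888 / 42571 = -0.07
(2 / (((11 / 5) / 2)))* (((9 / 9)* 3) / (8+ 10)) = 10 / 33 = 0.30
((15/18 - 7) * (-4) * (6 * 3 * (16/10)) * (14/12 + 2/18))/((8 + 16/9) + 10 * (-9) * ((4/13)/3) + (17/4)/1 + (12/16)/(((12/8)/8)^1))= 92352/895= 103.19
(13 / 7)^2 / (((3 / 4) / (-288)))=-64896 / 49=-1324.41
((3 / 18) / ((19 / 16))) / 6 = 4 / 171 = 0.02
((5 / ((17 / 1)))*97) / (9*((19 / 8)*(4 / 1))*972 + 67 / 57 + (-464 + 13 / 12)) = 110580 / 320329147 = 0.00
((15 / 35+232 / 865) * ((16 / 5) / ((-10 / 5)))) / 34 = -16876 / 514675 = -0.03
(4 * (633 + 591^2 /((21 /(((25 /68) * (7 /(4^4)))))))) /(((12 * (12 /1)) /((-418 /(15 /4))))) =-323484139 /130560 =-2477.67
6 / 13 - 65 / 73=-407 / 949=-0.43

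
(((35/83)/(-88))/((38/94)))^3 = -4451411125/2672656200152576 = -0.00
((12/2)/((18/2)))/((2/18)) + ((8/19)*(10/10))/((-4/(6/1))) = 102/19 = 5.37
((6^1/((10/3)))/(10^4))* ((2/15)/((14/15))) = 9/350000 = 0.00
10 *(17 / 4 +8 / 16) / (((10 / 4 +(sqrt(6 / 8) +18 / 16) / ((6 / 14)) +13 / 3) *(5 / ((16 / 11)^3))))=211992576 / 65454587 - 26148864 *sqrt(3) / 65454587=2.55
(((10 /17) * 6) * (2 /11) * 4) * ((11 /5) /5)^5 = 1405536 /33203125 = 0.04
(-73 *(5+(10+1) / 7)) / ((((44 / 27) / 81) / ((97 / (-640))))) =356181381 / 98560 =3613.85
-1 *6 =-6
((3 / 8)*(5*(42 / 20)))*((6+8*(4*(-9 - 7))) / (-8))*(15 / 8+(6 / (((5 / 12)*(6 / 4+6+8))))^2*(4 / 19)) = 119712680703 / 233715200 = 512.22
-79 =-79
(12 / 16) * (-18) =-13.50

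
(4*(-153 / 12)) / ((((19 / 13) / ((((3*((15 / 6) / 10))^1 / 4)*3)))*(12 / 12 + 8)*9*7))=-221 / 6384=-0.03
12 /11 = 1.09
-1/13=-0.08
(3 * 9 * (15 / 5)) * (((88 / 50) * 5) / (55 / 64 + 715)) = 20736 / 20825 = 1.00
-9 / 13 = -0.69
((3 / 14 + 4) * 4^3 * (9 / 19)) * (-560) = -1359360 / 19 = -71545.26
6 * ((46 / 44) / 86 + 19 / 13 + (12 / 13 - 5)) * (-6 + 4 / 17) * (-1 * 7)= -65885841 / 104533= -630.29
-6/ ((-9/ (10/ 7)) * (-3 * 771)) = -20/ 48573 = -0.00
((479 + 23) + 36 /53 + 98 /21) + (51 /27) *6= 27490 /53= 518.68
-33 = -33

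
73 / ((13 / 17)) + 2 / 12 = 7459 / 78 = 95.63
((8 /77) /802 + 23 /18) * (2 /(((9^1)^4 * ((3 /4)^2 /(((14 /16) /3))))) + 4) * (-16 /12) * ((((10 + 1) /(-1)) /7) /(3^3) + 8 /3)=-496243499936368 /27912225690657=-17.78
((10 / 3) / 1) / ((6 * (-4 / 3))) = -5 / 12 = -0.42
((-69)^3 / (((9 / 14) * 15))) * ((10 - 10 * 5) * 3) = 4088112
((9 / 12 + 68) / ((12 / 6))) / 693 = 25 / 504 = 0.05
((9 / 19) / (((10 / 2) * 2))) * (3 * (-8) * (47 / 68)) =-1269 / 1615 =-0.79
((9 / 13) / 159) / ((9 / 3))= 1 / 689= 0.00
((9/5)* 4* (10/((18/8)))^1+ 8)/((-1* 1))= -40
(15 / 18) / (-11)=-5 / 66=-0.08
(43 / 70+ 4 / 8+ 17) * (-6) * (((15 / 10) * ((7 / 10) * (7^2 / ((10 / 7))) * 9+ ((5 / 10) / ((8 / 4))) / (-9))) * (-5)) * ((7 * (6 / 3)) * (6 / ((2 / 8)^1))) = 1479421248 / 25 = 59176849.92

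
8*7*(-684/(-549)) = 4256/61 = 69.77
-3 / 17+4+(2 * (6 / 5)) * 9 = 2161 / 85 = 25.42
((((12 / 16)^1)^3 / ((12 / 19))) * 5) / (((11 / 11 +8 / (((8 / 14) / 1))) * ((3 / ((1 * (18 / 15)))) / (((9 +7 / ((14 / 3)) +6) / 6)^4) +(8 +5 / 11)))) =0.03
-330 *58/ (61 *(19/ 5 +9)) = -23925/ 976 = -24.51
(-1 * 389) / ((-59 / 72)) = 28008 / 59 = 474.71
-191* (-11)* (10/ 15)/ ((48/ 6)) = 2101/ 12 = 175.08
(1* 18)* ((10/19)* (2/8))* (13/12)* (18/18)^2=195/76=2.57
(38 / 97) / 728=19 / 35308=0.00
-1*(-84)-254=-170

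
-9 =-9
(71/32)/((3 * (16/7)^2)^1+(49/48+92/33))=114807/1008086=0.11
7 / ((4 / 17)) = 119 / 4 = 29.75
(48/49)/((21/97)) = 1552/343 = 4.52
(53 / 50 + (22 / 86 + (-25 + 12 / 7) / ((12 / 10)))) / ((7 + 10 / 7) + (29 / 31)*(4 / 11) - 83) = 69625039 / 285718875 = 0.24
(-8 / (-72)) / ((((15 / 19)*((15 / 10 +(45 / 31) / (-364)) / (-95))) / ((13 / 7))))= -7565116 / 455787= -16.60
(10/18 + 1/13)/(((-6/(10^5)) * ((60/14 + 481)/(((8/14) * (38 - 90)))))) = 59200000/91719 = 645.45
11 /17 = 0.65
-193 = -193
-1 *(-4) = 4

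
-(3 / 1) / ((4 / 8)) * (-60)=360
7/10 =0.70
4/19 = 0.21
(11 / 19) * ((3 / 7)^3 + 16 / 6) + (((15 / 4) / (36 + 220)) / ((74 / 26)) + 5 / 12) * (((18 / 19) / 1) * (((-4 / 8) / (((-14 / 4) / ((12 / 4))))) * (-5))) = 271528625 / 370374144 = 0.73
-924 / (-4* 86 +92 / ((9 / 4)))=189 / 62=3.05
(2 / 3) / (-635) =-2 / 1905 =-0.00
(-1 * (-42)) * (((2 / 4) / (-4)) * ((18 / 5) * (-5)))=189 / 2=94.50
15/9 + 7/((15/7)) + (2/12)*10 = 33/5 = 6.60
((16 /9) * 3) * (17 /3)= 272 /9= 30.22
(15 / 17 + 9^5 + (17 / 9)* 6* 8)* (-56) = -3311870.75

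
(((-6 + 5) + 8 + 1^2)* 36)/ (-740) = -72/ 185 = -0.39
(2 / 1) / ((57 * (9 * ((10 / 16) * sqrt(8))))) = 4 * sqrt(2) / 2565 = 0.00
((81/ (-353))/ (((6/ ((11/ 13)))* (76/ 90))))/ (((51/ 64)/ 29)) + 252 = 371459124/ 1482247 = 250.61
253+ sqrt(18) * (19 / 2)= 57 * sqrt(2) / 2+ 253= 293.31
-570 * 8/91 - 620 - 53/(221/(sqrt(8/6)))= -60980/91 - 106 * sqrt(3)/663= -670.39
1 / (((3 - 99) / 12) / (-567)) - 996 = -7401 / 8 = -925.12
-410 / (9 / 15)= -2050 / 3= -683.33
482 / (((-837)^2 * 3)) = 482 / 2101707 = 0.00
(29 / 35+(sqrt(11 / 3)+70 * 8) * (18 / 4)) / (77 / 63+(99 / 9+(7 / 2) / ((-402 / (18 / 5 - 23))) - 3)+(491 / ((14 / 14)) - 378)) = 18090 * sqrt(33) / 1476037+212808348 / 10332259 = 20.67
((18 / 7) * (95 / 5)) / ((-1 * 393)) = -114 / 917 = -0.12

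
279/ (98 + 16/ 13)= 2.81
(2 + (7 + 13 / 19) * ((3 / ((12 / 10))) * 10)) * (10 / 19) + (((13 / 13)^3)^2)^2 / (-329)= 12133159 / 118769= 102.16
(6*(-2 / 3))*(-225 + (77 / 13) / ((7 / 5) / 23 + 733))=493148990 / 547963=899.97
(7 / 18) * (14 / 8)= 49 / 72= 0.68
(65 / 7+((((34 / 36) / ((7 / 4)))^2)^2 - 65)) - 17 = -1144128971 / 15752961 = -72.63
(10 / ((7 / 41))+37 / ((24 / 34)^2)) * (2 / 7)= 133891 / 3528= 37.95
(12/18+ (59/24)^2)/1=6.71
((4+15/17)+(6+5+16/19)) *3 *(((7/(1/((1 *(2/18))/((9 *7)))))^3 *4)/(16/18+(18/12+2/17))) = 43216/286840359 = 0.00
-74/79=-0.94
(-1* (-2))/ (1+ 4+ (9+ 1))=2/ 15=0.13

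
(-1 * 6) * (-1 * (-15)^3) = -20250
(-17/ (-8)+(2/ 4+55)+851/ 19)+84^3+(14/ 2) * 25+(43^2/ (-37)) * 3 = 3334084331/ 5624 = 592831.50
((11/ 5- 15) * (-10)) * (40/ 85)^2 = 8192/ 289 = 28.35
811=811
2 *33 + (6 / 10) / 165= 18151 / 275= 66.00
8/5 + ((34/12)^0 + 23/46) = 31/10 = 3.10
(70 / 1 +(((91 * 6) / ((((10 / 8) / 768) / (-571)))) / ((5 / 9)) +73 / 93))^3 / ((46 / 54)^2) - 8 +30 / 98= -681531349562403515861619776863404173402 / 12065820484375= -56484459589380862822026550.00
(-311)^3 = -30080231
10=10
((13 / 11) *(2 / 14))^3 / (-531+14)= -2197 / 236027561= -0.00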